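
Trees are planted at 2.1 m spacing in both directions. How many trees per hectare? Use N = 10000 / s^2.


N = 10000 / 2.1^2 = 10000 / 4.41 = 2267.57 ≈ 2268 trees/ha

2268 trees/ha


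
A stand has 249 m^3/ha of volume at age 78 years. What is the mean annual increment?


MAI = 249 / 78 = 3.1923 ≈ 3.19 m^3/ha/yr

3.19 m^3/ha/yr


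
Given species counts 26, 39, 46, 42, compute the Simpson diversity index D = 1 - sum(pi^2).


Total N = 26 + 39 + 46 + 42 = 153
Per-species terms:
  p = 26/153 = 0.169935; p^2 = 0.169935^2 = 0.028878
  p = 39/153 = 0.254902; p^2 = 0.254902^2 = 0.064975
  p = 46/153 = 0.300654; p^2 = 0.300654^2 = 0.090393
  p = 42/153 = 0.274510; p^2 = 0.274510^2 = 0.075356
sum(p^2) = 0.028878 + 0.064975 + 0.090393 + 0.075356 = 0.259602
D = 1 - 0.259602 = 0.740398 ≈ 0.7404

0.7404


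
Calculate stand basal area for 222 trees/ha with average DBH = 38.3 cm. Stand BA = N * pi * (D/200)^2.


(D/200)^2 = (38.3/200)^2 = 0.1915^2 = 0.03667225
Individual BA = 3.141593 * 0.03667225 = 0.115209 m^2
Stand BA = 222 * 0.115209 = 25.5764 ≈ 25.58 m^2/ha

25.58 m^2/ha


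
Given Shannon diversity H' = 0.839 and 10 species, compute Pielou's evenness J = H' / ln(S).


ln(10) = 2.30259
J = H' / ln(S) = 0.839 / 2.30259 = 0.364372 ≈ 0.3644

0.3644


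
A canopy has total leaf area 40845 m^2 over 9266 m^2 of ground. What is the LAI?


LAI = 40845 / 9266 = 4.4081 ≈ 4.41

4.41


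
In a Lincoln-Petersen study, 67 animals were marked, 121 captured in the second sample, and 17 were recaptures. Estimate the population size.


N = M * C / R = 67 * 121 / 17 = 8107 / 17 = 476.88 ≈ 477

477 individuals


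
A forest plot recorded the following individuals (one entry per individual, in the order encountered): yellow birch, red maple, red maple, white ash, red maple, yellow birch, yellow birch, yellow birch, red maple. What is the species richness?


Total individuals logged = 9
Distinct species (count of individuals): yellow birch (4), red maple (4), white ash (1)
Species richness = number of distinct species = 3

3


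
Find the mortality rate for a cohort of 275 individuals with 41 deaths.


Mortality rate = 41 / 275 = 0.149091 ≈ 0.1491

0.1491


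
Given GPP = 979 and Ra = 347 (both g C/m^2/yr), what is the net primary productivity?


NPP = GPP - Ra = 979 - 347 = 632 g C/m^2/yr

632 g C/m^2/yr


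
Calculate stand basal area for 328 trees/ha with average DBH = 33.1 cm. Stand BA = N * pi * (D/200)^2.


(D/200)^2 = (33.1/200)^2 = 0.1655^2 = 0.02739025
Individual BA = 3.141593 * 0.02739025 = 0.0860490 m^2
Stand BA = 328 * 0.0860490 = 28.2241 ≈ 28.22 m^2/ha

28.22 m^2/ha


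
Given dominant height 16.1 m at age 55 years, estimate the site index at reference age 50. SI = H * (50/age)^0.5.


50/55 = 0.909091
(0.909091)^0.5 = 0.953463
SI = 16.1 * 0.953463 = 15.3508 ≈ 15.4 m

15.4 m


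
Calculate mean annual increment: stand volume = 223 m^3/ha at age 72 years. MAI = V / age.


MAI = 223 / 72 = 3.0972 ≈ 3.10 m^3/ha/yr

3.10 m^3/ha/yr


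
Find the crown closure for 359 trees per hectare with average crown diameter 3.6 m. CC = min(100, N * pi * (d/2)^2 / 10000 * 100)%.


(d/2)^2 = (3.6/2)^2 = 1.8^2 = 3.24
Crown area = 3.141593 * 3.24 = 10.1788 m^2
N * area / 10000 * 100 = 359 * 10.1788 / 10000 * 100 = 36.5419
CC = min(100, 36.5419) = 36.5419 ≈ 36.5%

36.5%


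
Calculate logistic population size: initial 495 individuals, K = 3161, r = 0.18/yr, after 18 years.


(K - N0)/N0 = (3161 - 495)/495 = 2666/495 = 5.38586
r*t = 0.18 * 18 = 3.24; exp(-3.24) = 0.0391639
5.38586 * 0.0391639 = 0.210931
1 + 0.210931 = 1.21093
N = 3161 / 1.21093 = 2610.39 ≈ 2610

2610


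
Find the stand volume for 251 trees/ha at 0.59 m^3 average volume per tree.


V_stand = 251 * 0.59 = 148.09 ≈ 148.1 m^3/ha

148.1 m^3/ha


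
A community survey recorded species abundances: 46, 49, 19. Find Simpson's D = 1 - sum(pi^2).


Total N = 46 + 49 + 19 = 114
Per-species terms:
  p = 46/114 = 0.403509; p^2 = 0.403509^2 = 0.162820
  p = 49/114 = 0.429825; p^2 = 0.429825^2 = 0.184750
  p = 19/114 = 0.166667; p^2 = 0.166667^2 = 0.027778
sum(p^2) = 0.162820 + 0.184750 + 0.027778 = 0.375348
D = 1 - 0.375348 = 0.624652 ≈ 0.6247

0.6247


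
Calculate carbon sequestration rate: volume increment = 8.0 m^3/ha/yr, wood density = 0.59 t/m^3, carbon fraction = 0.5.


C = 8.0 * 0.59 * 0.5 = 2.36 t C/ha/yr

2.36 t C/ha/yr


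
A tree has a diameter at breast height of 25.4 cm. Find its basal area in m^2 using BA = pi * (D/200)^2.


D/200 = 25.4/200 = 0.127 m
(D/200)^2 = 0.127^2 = 0.016129
BA = 3.141593 * 0.016129 = 0.0506708 ≈ 0.0507 m^2

0.0507 m^2


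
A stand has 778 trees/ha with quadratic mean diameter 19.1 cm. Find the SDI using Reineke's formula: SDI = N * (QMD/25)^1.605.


QMD/25 = 19.1/25 = 0.764
(0.764)^1.605 = exp(1.605 * ln(0.764)) = exp(1.605 * (-0.269187)) = exp(-0.432045) = 0.649180
SDI = 778 * 0.649180 = 505.062 ≈ 505

505


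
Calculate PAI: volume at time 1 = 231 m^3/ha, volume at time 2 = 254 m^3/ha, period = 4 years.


PAI = (V2 - V1) / period = (254 - 231) / 4 = 23 / 4 = 5.75 m^3/ha/yr

5.75 m^3/ha/yr


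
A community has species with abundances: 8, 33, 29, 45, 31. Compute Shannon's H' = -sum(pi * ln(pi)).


Total N = 8 + 33 + 29 + 45 + 31 = 146
Per-species terms:
  p = 8/146 = 0.054795; ln(p) = -2.904156; p*ln(p) = 0.054795 * (-2.904156) = -0.159133
  p = 33/146 = 0.226027; ln(p) = -1.487101; p*ln(p) = 0.226027 * (-1.487101) = -0.336125
  p = 29/146 = 0.198630; ln(p) = -1.616311; p*ln(p) = 0.198630 * (-1.616311) = -0.321048
  p = 45/146 = 0.308219; ln(p) = -1.176945; p*ln(p) = 0.308219 * (-1.176945) = -0.362757
  p = 31/146 = 0.212329; ln(p) = -1.549618; p*ln(p) = 0.212329 * (-1.549618) = -0.329029
sum(p*ln(p)) = (-0.159133) + (-0.336125) + (-0.321048) + (-0.362757) + (-0.329029) = -1.508092
H' = -(-1.508092) = 1.508092 ≈ 1.5081

1.5081


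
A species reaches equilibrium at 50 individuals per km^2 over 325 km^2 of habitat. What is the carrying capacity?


K = 50 * 325 = 16250 individuals

16250 individuals


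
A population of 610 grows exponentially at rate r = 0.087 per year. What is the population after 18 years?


r*t = 0.087 * 18 = 1.566
exp(1.566) = 4.78746
N = 610 * 4.78746 = 2920.35 ≈ 2920

2920


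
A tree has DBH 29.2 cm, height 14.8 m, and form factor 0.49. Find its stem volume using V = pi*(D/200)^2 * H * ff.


(D/200)^2 = (29.2/200)^2 = 0.146^2 = 0.021316
BA = 3.141593 * 0.021316 = 0.0669662 m^2
V = 0.0669662 * 14.8 * 0.49 = 0.485639 ≈ 0.486 m^3

0.486 m^3


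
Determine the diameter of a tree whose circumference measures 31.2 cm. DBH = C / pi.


DBH = C / pi = 31.2 / 3.141593 = 9.93127 ≈ 9.93 cm

9.93 cm


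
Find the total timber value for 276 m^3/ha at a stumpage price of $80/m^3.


Value = 276 * 80 = $22080/ha

$22080/ha


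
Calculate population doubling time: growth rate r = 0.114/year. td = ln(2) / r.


td = ln(2) / 0.114 = 0.693147 / 0.114 = 6.08024 ≈ 6.1 years

6.1 years


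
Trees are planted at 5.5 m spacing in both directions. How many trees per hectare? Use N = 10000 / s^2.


N = 10000 / 5.5^2 = 10000 / 30.25 = 330.579 ≈ 331 trees/ha

331 trees/ha


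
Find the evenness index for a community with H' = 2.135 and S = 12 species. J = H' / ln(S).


ln(12) = 2.48491
J = H' / ln(S) = 2.135 / 2.48491 = 0.859186 ≈ 0.8592

0.8592


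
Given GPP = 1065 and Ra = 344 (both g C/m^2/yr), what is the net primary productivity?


NPP = GPP - Ra = 1065 - 344 = 721 g C/m^2/yr

721 g C/m^2/yr


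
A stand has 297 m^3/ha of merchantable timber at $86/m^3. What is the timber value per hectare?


Value = 297 * 86 = $25542/ha

$25542/ha


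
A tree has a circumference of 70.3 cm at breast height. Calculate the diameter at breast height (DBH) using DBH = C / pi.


DBH = C / pi = 70.3 / 3.141593 = 22.3772 ≈ 22.38 cm

22.38 cm


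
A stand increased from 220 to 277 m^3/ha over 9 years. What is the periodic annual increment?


PAI = (V2 - V1) / period = (277 - 220) / 9 = 57 / 9 = 6.3333 ≈ 6.33 m^3/ha/yr

6.33 m^3/ha/yr


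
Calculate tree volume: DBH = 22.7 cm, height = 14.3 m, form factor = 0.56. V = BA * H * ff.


(D/200)^2 = (22.7/200)^2 = 0.1135^2 = 0.01288225
BA = 3.141593 * 0.01288225 = 0.0404708 m^2
V = 0.0404708 * 14.3 * 0.56 = 0.324090 ≈ 0.324 m^3

0.324 m^3


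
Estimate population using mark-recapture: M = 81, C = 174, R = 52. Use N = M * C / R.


N = M * C / R = 81 * 174 / 52 = 14094 / 52 = 271.04 ≈ 271

271 individuals


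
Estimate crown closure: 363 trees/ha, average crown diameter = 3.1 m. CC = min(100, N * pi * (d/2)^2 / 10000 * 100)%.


(d/2)^2 = (3.1/2)^2 = 1.55^2 = 2.4025
Crown area = 3.141593 * 2.4025 = 7.54768 m^2
N * area / 10000 * 100 = 363 * 7.54768 / 10000 * 100 = 27.3981
CC = min(100, 27.3981) = 27.3981 ≈ 27.4%

27.4%


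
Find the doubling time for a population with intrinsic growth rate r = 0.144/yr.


td = ln(2) / 0.144 = 0.693147 / 0.144 = 4.81352 ≈ 4.8 years

4.8 years


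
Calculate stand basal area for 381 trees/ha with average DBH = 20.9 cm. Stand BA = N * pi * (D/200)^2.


(D/200)^2 = (20.9/200)^2 = 0.1045^2 = 0.01092025
Individual BA = 3.141593 * 0.01092025 = 0.0343070 m^2
Stand BA = 381 * 0.0343070 = 13.0710 ≈ 13.07 m^2/ha

13.07 m^2/ha


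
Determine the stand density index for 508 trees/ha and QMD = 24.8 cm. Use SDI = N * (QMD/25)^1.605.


QMD/25 = 24.8/25 = 0.992
(0.992)^1.605 = exp(1.605 * ln(0.992)) = exp(1.605 * (-0.00803217)) = exp(-0.0128916) = 0.987191
SDI = 508 * 0.987191 = 501.493 ≈ 501

501


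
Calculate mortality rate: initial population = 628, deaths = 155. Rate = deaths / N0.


Mortality rate = 155 / 628 = 0.246815 ≈ 0.2468

0.2468


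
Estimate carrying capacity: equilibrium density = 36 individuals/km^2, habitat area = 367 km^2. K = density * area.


K = 36 * 367 = 13212 individuals

13212 individuals


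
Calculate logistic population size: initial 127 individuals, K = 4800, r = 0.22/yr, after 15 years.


(K - N0)/N0 = (4800 - 127)/127 = 4673/127 = 36.7953
r*t = 0.22 * 15 = 3.3; exp(-3.3) = 0.0368832
36.7953 * 0.0368832 = 1.35713
1 + 1.35713 = 2.35713
N = 4800 / 2.35713 = 2036.37 ≈ 2036

2036


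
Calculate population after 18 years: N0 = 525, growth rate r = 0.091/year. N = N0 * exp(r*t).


r*t = 0.091 * 18 = 1.638
exp(1.638) = 5.14487
N = 525 * 5.14487 = 2701.06 ≈ 2701

2701


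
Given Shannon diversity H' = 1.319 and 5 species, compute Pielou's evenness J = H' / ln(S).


ln(5) = 1.60944
J = H' / ln(S) = 1.319 / 1.60944 = 0.819540 ≈ 0.8195

0.8195


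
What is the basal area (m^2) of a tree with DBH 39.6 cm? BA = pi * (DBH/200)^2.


D/200 = 39.6/200 = 0.198 m
(D/200)^2 = 0.198^2 = 0.039204
BA = 3.141593 * 0.039204 = 0.123163 ≈ 0.1232 m^2

0.1232 m^2


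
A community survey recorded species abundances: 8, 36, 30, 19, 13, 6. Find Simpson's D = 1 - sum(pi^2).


Total N = 8 + 36 + 30 + 19 + 13 + 6 = 112
Per-species terms:
  p = 8/112 = 0.071429; p^2 = 0.071429^2 = 0.005102
  p = 36/112 = 0.321429; p^2 = 0.321429^2 = 0.103317
  p = 30/112 = 0.267857; p^2 = 0.267857^2 = 0.071747
  p = 19/112 = 0.169643; p^2 = 0.169643^2 = 0.028779
  p = 13/112 = 0.116071; p^2 = 0.116071^2 = 0.013472
  p = 6/112 = 0.053571; p^2 = 0.053571^2 = 0.002870
sum(p^2) = 0.005102 + 0.103317 + 0.071747 + 0.028779 + 0.013472 + 0.002870 = 0.225287
D = 1 - 0.225287 = 0.774713 ≈ 0.7747

0.7747


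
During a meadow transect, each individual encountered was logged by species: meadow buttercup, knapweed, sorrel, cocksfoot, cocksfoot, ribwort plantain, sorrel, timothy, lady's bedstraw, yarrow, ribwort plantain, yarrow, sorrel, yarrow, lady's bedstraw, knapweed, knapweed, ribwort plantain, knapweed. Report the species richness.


Total individuals logged = 19
Distinct species (count of individuals): meadow buttercup (1), knapweed (4), sorrel (3), cocksfoot (2), ribwort plantain (3), timothy (1), lady's bedstraw (2), yarrow (3)
Species richness = number of distinct species = 8

8


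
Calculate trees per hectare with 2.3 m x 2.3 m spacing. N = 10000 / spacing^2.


N = 10000 / 2.3^2 = 10000 / 5.29 = 1890.36 ≈ 1890 trees/ha

1890 trees/ha


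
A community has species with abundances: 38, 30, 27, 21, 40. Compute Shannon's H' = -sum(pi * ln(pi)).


Total N = 38 + 30 + 27 + 21 + 40 = 156
Per-species terms:
  p = 38/156 = 0.243590; ln(p) = -1.412269; p*ln(p) = 0.243590 * (-1.412269) = -0.344015
  p = 30/156 = 0.192308; ln(p) = -1.648657; p*ln(p) = 0.192308 * (-1.648657) = -0.317050
  p = 27/156 = 0.173077; ln(p) = -1.754019; p*ln(p) = 0.173077 * (-1.754019) = -0.303580
  p = 21/156 = 0.134615; ln(p) = -2.005336; p*ln(p) = 0.134615 * (-2.005336) = -0.269948
  p = 40/156 = 0.256410; ln(p) = -1.360978; p*ln(p) = 0.256410 * (-1.360978) = -0.348968
sum(p*ln(p)) = (-0.344015) + (-0.317050) + (-0.303580) + (-0.269948) + (-0.348968) = -1.583561
H' = -(-1.583561) = 1.583561 ≈ 1.5836

1.5836


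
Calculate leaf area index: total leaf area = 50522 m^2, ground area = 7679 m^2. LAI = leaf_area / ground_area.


LAI = 50522 / 7679 = 6.5792 ≈ 6.58

6.58


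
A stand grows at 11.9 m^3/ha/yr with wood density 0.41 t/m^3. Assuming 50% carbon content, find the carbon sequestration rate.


C = 11.9 * 0.41 * 0.5 = 2.4395 ≈ 2.44 t C/ha/yr

2.44 t C/ha/yr


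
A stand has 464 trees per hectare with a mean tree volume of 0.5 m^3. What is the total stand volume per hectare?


V_stand = 464 * 0.5 = 232.0 m^3/ha

232.0 m^3/ha


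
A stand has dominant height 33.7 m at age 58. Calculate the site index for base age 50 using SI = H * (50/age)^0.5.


50/58 = 0.862069
(0.862069)^0.5 = 0.928477
SI = 33.7 * 0.928477 = 31.2897 ≈ 31.3 m

31.3 m


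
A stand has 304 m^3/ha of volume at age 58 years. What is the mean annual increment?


MAI = 304 / 58 = 5.2414 ≈ 5.24 m^3/ha/yr

5.24 m^3/ha/yr


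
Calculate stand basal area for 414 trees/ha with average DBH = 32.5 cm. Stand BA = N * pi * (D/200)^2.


(D/200)^2 = (32.5/200)^2 = 0.1625^2 = 0.02640625
Individual BA = 3.141593 * 0.02640625 = 0.0829577 m^2
Stand BA = 414 * 0.0829577 = 34.3445 ≈ 34.34 m^2/ha

34.34 m^2/ha


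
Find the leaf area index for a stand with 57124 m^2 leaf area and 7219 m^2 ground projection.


LAI = 57124 / 7219 = 7.9130 ≈ 7.91

7.91


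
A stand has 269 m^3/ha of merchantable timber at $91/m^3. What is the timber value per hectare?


Value = 269 * 91 = $24479/ha

$24479/ha


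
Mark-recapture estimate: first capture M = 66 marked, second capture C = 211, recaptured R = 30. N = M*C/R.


N = M * C / R = 66 * 211 / 30 = 13926 / 30 = 464.20 ≈ 464

464 individuals


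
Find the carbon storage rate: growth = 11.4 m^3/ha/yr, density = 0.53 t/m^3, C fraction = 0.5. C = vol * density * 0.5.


C = 11.4 * 0.53 * 0.5 = 3.021 ≈ 3.02 t C/ha/yr

3.02 t C/ha/yr


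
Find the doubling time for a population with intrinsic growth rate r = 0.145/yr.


td = ln(2) / 0.145 = 0.693147 / 0.145 = 4.78032 ≈ 4.8 years

4.8 years


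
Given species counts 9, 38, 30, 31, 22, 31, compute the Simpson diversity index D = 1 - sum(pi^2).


Total N = 9 + 38 + 30 + 31 + 22 + 31 = 161
Per-species terms:
  p = 9/161 = 0.055901; p^2 = 0.055901^2 = 0.003125
  p = 38/161 = 0.236025; p^2 = 0.236025^2 = 0.055708
  p = 30/161 = 0.186335; p^2 = 0.186335^2 = 0.034721
  p = 31/161 = 0.192547; p^2 = 0.192547^2 = 0.037074
  p = 22/161 = 0.136646; p^2 = 0.136646^2 = 0.018672
  p = 31/161 = 0.192547; p^2 = 0.192547^2 = 0.037074
sum(p^2) = 0.003125 + 0.055708 + 0.034721 + 0.037074 + 0.018672 + 0.037074 = 0.186374
D = 1 - 0.186374 = 0.813626 ≈ 0.8136

0.8136


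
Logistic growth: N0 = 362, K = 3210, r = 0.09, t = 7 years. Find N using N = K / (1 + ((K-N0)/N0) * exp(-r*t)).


(K - N0)/N0 = (3210 - 362)/362 = 2848/362 = 7.86740
r*t = 0.09 * 7 = 0.63; exp(-0.63) = 0.532592
7.86740 * 0.532592 = 4.19011
1 + 4.19011 = 5.19011
N = 3210 / 5.19011 = 618.484 ≈ 618

618


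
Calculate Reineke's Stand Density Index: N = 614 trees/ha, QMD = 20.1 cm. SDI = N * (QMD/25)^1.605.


QMD/25 = 20.1/25 = 0.804
(0.804)^1.605 = exp(1.605 * ln(0.804)) = exp(1.605 * (-0.218156)) = exp(-0.350140) = 0.704589
SDI = 614 * 0.704589 = 432.618 ≈ 433

433


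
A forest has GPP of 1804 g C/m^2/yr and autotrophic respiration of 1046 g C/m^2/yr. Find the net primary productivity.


NPP = GPP - Ra = 1804 - 1046 = 758 g C/m^2/yr

758 g C/m^2/yr


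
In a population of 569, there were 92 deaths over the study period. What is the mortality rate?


Mortality rate = 92 / 569 = 0.161687 ≈ 0.1617

0.1617


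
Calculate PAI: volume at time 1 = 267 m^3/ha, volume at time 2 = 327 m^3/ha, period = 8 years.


PAI = (V2 - V1) / period = (327 - 267) / 8 = 60 / 8 = 7.50 m^3/ha/yr

7.50 m^3/ha/yr


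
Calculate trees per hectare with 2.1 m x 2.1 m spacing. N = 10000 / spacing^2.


N = 10000 / 2.1^2 = 10000 / 4.41 = 2267.57 ≈ 2268 trees/ha

2268 trees/ha


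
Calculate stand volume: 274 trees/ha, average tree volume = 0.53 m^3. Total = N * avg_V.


V_stand = 274 * 0.53 = 145.22 ≈ 145.2 m^3/ha

145.2 m^3/ha


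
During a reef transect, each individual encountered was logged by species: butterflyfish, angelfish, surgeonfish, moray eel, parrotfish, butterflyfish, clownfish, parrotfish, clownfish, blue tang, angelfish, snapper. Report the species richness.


Total individuals logged = 12
Distinct species (count of individuals): butterflyfish (2), angelfish (2), surgeonfish (1), moray eel (1), parrotfish (2), clownfish (2), blue tang (1), snapper (1)
Species richness = number of distinct species = 8

8


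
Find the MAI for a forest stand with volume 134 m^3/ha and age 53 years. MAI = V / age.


MAI = 134 / 53 = 2.5283 ≈ 2.53 m^3/ha/yr

2.53 m^3/ha/yr


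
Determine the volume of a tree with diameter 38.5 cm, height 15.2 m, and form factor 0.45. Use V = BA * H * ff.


(D/200)^2 = (38.5/200)^2 = 0.1925^2 = 0.03705625
BA = 3.141593 * 0.03705625 = 0.116416 m^2
V = 0.116416 * 15.2 * 0.45 = 0.796285 ≈ 0.796 m^3

0.796 m^3


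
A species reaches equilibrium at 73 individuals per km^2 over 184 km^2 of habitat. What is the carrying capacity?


K = 73 * 184 = 13432 individuals

13432 individuals


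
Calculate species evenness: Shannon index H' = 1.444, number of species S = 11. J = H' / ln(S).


ln(11) = 2.39790
J = H' / ln(S) = 1.444 / 2.39790 = 0.602194 ≈ 0.6022

0.6022


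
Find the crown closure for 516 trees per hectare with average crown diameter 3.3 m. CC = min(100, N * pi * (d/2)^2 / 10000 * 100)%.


(d/2)^2 = (3.3/2)^2 = 1.65^2 = 2.7225
Crown area = 3.141593 * 2.7225 = 8.55299 m^2
N * area / 10000 * 100 = 516 * 8.55299 / 10000 * 100 = 44.1334
CC = min(100, 44.1334) = 44.1334 ≈ 44.1%

44.1%


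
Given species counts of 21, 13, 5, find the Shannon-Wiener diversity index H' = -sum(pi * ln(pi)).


Total N = 21 + 13 + 5 = 39
Per-species terms:
  p = 21/39 = 0.538462; ln(p) = -0.619038; p*ln(p) = 0.538462 * (-0.619038) = -0.333328
  p = 13/39 = 0.333333; ln(p) = -1.098613; p*ln(p) = 0.333333 * (-1.098613) = -0.366204
  p = 5/39 = 0.128205; ln(p) = -2.054125; p*ln(p) = 0.128205 * (-2.054125) = -0.263349
sum(p*ln(p)) = (-0.333328) + (-0.366204) + (-0.263349) = -0.962881
H' = -(-0.962881) = 0.962881 ≈ 0.9629

0.9629


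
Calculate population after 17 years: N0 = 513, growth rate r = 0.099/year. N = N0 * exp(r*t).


r*t = 0.099 * 17 = 1.683
exp(1.683) = 5.38168
N = 513 * 5.38168 = 2760.80 ≈ 2761

2761


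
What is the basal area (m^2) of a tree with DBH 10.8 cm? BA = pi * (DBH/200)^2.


D/200 = 10.8/200 = 0.054 m
(D/200)^2 = 0.054^2 = 0.002916
BA = 3.141593 * 0.002916 = 0.00916089 ≈ 0.0092 m^2

0.0092 m^2


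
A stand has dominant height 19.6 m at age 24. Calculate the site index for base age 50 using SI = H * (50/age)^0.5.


50/24 = 2.08333
(2.08333)^0.5 = 1.44337
SI = 19.6 * 1.44337 = 28.2901 ≈ 28.3 m

28.3 m


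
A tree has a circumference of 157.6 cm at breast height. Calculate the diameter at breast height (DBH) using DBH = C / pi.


DBH = C / pi = 157.6 / 3.141593 = 50.1656 ≈ 50.17 cm

50.17 cm


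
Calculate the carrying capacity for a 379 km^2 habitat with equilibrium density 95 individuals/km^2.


K = 95 * 379 = 36005 individuals

36005 individuals


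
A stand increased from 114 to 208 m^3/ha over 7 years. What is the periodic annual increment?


PAI = (V2 - V1) / period = (208 - 114) / 7 = 94 / 7 = 13.4286 ≈ 13.43 m^3/ha/yr

13.43 m^3/ha/yr


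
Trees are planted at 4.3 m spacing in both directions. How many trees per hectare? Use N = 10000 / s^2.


N = 10000 / 4.3^2 = 10000 / 18.49 = 540.833 ≈ 541 trees/ha

541 trees/ha


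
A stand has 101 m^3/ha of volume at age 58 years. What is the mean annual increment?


MAI = 101 / 58 = 1.7414 ≈ 1.74 m^3/ha/yr

1.74 m^3/ha/yr


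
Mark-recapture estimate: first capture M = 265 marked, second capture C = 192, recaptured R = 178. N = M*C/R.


N = M * C / R = 265 * 192 / 178 = 50880 / 178 = 285.84 ≈ 286

286 individuals


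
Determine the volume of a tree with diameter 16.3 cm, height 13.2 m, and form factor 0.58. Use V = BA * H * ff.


(D/200)^2 = (16.3/200)^2 = 0.0815^2 = 0.00664225
BA = 3.141593 * 0.00664225 = 0.0208672 m^2
V = 0.0208672 * 13.2 * 0.58 = 0.159759 ≈ 0.160 m^3

0.160 m^3


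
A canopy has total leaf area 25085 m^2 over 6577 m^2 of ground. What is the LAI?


LAI = 25085 / 6577 = 3.8140 ≈ 3.81

3.81


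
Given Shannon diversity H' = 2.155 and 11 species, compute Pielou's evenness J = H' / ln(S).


ln(11) = 2.39790
J = H' / ln(S) = 2.155 / 2.39790 = 0.898703 ≈ 0.8987

0.8987


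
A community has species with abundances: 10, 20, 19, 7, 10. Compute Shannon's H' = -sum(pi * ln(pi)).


Total N = 10 + 20 + 19 + 7 + 10 = 66
Per-species terms:
  p = 10/66 = 0.151515; ln(p) = -1.887071; p*ln(p) = 0.151515 * (-1.887071) = -0.285920
  p = 20/66 = 0.303030; ln(p) = -1.193923; p*ln(p) = 0.303030 * (-1.193923) = -0.361794
  p = 19/66 = 0.287879; ln(p) = -1.245215; p*ln(p) = 0.287879 * (-1.245215) = -0.358471
  p = 7/66 = 0.106061; ln(p) = -2.243741; p*ln(p) = 0.106061 * (-2.243741) = -0.237973
  p = 10/66 = 0.151515; ln(p) = -1.887071; p*ln(p) = 0.151515 * (-1.887071) = -0.285920
sum(p*ln(p)) = (-0.285920) + (-0.361794) + (-0.358471) + (-0.237973) + (-0.285920) = -1.530078
H' = -(-1.530078) = 1.530078 ≈ 1.5301

1.5301


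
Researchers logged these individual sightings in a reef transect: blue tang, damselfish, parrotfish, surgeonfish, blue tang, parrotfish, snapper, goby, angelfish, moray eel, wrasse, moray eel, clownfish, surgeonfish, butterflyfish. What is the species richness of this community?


Total individuals logged = 15
Distinct species (count of individuals): blue tang (2), damselfish (1), parrotfish (2), surgeonfish (2), snapper (1), goby (1), angelfish (1), moray eel (2), wrasse (1), clownfish (1), butterflyfish (1)
Species richness = number of distinct species = 11

11


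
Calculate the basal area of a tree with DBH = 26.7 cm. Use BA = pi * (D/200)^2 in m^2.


D/200 = 26.7/200 = 0.1335 m
(D/200)^2 = 0.1335^2 = 0.01782225
BA = 3.141593 * 0.01782225 = 0.0559903 ≈ 0.0560 m^2

0.0560 m^2


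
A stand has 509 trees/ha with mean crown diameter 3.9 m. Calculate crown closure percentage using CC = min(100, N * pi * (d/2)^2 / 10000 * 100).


(d/2)^2 = (3.9/2)^2 = 1.95^2 = 3.8025
Crown area = 3.141593 * 3.8025 = 11.9459 m^2
N * area / 10000 * 100 = 509 * 11.9459 / 10000 * 100 = 60.8046
CC = min(100, 60.8046) = 60.8046 ≈ 60.8%

60.8%


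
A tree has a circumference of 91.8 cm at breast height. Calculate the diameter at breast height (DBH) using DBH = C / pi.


DBH = C / pi = 91.8 / 3.141593 = 29.2208 ≈ 29.22 cm

29.22 cm


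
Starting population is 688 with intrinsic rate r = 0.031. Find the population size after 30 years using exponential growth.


r*t = 0.031 * 30 = 0.93
exp(0.93) = 2.53451
N = 688 * 2.53451 = 1743.74 ≈ 1744

1744


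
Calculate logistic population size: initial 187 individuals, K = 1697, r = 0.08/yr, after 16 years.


(K - N0)/N0 = (1697 - 187)/187 = 1510/187 = 8.07487
r*t = 0.08 * 16 = 1.28; exp(-1.28) = 0.278037
8.07487 * 0.278037 = 2.24511
1 + 2.24511 = 3.24511
N = 1697 / 3.24511 = 522.941 ≈ 523

523


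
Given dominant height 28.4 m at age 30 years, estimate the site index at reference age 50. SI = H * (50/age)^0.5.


50/30 = 1.66667
(1.66667)^0.5 = 1.29100
SI = 28.4 * 1.29100 = 36.6644 ≈ 36.7 m

36.7 m


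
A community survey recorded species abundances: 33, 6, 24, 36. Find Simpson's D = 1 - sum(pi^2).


Total N = 33 + 6 + 24 + 36 = 99
Per-species terms:
  p = 33/99 = 0.333333; p^2 = 0.333333^2 = 0.111111
  p = 6/99 = 0.060606; p^2 = 0.060606^2 = 0.003673
  p = 24/99 = 0.242424; p^2 = 0.242424^2 = 0.058769
  p = 36/99 = 0.363636; p^2 = 0.363636^2 = 0.132231
sum(p^2) = 0.111111 + 0.003673 + 0.058769 + 0.132231 = 0.305784
D = 1 - 0.305784 = 0.694216 ≈ 0.6942

0.6942


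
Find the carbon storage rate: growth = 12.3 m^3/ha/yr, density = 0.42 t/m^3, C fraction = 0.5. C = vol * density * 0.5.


C = 12.3 * 0.42 * 0.5 = 2.583 ≈ 2.58 t C/ha/yr

2.58 t C/ha/yr


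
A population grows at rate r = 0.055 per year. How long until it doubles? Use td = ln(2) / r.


td = ln(2) / 0.055 = 0.693147 / 0.055 = 12.6027 ≈ 12.6 years

12.6 years


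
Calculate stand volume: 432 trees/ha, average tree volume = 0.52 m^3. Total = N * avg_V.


V_stand = 432 * 0.52 = 224.64 ≈ 224.6 m^3/ha

224.6 m^3/ha


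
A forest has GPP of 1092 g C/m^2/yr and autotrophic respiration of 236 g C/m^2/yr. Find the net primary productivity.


NPP = GPP - Ra = 1092 - 236 = 856 g C/m^2/yr

856 g C/m^2/yr


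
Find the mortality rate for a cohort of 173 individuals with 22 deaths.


Mortality rate = 22 / 173 = 0.127168 ≈ 0.1272

0.1272


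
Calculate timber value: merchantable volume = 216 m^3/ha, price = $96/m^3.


Value = 216 * 96 = $20736/ha

$20736/ha


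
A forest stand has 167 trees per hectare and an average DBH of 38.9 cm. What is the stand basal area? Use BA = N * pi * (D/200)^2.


(D/200)^2 = (38.9/200)^2 = 0.1945^2 = 0.03783025
Individual BA = 3.141593 * 0.03783025 = 0.118847 m^2
Stand BA = 167 * 0.118847 = 19.8474 ≈ 19.85 m^2/ha

19.85 m^2/ha


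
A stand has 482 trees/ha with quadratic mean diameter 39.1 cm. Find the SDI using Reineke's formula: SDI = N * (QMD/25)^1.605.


QMD/25 = 39.1/25 = 1.564
(1.564)^1.605 = exp(1.605 * ln(1.564)) = exp(1.605 * 0.447247) = exp(0.717831) = 2.04998
SDI = 482 * 2.04998 = 988.090 ≈ 988

988


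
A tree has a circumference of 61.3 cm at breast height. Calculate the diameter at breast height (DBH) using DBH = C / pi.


DBH = C / pi = 61.3 / 3.141593 = 19.5124 ≈ 19.51 cm

19.51 cm


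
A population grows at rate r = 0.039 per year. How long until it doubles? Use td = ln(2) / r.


td = ln(2) / 0.039 = 0.693147 / 0.039 = 17.7730 ≈ 17.8 years

17.8 years


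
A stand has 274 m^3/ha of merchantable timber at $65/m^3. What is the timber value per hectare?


Value = 274 * 65 = $17810/ha

$17810/ha


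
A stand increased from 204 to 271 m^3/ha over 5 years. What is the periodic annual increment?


PAI = (V2 - V1) / period = (271 - 204) / 5 = 67 / 5 = 13.40 m^3/ha/yr

13.40 m^3/ha/yr


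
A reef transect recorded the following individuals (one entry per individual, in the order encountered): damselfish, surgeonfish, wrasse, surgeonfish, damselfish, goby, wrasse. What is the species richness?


Total individuals logged = 7
Distinct species (count of individuals): damselfish (2), surgeonfish (2), wrasse (2), goby (1)
Species richness = number of distinct species = 4

4


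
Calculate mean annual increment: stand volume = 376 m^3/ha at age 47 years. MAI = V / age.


MAI = 376 / 47 = 8.00 m^3/ha/yr

8.00 m^3/ha/yr


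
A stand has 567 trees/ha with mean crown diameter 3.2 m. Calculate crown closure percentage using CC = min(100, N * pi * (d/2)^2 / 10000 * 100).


(d/2)^2 = (3.2/2)^2 = 1.6^2 = 2.56
Crown area = 3.141593 * 2.56 = 8.04248 m^2
N * area / 10000 * 100 = 567 * 8.04248 / 10000 * 100 = 45.6009
CC = min(100, 45.6009) = 45.6009 ≈ 45.6%

45.6%


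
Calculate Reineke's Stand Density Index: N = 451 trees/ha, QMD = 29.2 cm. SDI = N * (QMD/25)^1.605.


QMD/25 = 29.2/25 = 1.168
(1.168)^1.605 = exp(1.605 * ln(1.168)) = exp(1.605 * 0.155293) = exp(0.249245) = 1.28306
SDI = 451 * 1.28306 = 578.660 ≈ 579

579


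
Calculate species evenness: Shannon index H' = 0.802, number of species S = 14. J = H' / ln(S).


ln(14) = 2.63906
J = H' / ln(S) = 0.802 / 2.63906 = 0.303896 ≈ 0.3039

0.3039


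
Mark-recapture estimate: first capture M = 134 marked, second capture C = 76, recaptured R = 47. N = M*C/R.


N = M * C / R = 134 * 76 / 47 = 10184 / 47 = 216.68 ≈ 217

217 individuals


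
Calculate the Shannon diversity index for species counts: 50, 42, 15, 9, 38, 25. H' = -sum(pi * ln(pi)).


Total N = 50 + 42 + 15 + 9 + 38 + 25 = 179
Per-species terms:
  p = 50/179 = 0.279330; ln(p) = -1.275361; p*ln(p) = 0.279330 * (-1.275361) = -0.356247
  p = 42/179 = 0.234637; ln(p) = -1.449716; p*ln(p) = 0.234637 * (-1.449716) = -0.340157
  p = 15/179 = 0.083799; ln(p) = -2.479334; p*ln(p) = 0.083799 * (-2.479334) = -0.207766
  p = 9/179 = 0.050279; ln(p) = -2.990168; p*ln(p) = 0.050279 * (-2.990168) = -0.150343
  p = 38/179 = 0.212291; ln(p) = -1.549797; p*ln(p) = 0.212291 * (-1.549797) = -0.329008
  p = 25/179 = 0.139665; ln(p) = -1.968509; p*ln(p) = 0.139665 * (-1.968509) = -0.274932
sum(p*ln(p)) = (-0.356247) + (-0.340157) + (-0.207766) + (-0.150343) + (-0.329008) + (-0.274932) = -1.658453
H' = -(-1.658453) = 1.658453 ≈ 1.6585

1.6585


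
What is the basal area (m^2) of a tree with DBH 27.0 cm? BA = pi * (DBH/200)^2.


D/200 = 27.0/200 = 0.135 m
(D/200)^2 = 0.135^2 = 0.018225
BA = 3.141593 * 0.018225 = 0.0572555 ≈ 0.0573 m^2

0.0573 m^2


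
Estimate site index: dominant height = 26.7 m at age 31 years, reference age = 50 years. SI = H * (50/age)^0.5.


50/31 = 1.61290
(1.61290)^0.5 = 1.27000
SI = 26.7 * 1.27000 = 33.9090 ≈ 33.9 m

33.9 m


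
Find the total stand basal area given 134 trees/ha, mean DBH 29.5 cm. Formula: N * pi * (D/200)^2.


(D/200)^2 = (29.5/200)^2 = 0.1475^2 = 0.02175625
Individual BA = 3.141593 * 0.02175625 = 0.0683493 m^2
Stand BA = 134 * 0.0683493 = 9.15881 ≈ 9.16 m^2/ha

9.16 m^2/ha


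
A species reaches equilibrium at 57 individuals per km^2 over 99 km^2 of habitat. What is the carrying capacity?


K = 57 * 99 = 5643 individuals

5643 individuals


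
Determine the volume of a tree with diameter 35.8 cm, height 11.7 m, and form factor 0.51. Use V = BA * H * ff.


(D/200)^2 = (35.8/200)^2 = 0.179^2 = 0.032041
BA = 3.141593 * 0.032041 = 0.100660 m^2
V = 0.100660 * 11.7 * 0.51 = 0.600638 ≈ 0.601 m^3

0.601 m^3


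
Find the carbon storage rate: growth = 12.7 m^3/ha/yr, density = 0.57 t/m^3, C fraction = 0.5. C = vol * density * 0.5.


C = 12.7 * 0.57 * 0.5 = 3.6195 ≈ 3.62 t C/ha/yr

3.62 t C/ha/yr


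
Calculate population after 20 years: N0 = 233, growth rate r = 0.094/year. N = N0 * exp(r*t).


r*t = 0.094 * 20 = 1.88
exp(1.88) = 6.55350
N = 233 * 6.55350 = 1526.97 ≈ 1527

1527


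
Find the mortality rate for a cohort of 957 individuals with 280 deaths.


Mortality rate = 280 / 957 = 0.292581 ≈ 0.2926

0.2926


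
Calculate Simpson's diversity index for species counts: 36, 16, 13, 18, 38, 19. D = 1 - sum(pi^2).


Total N = 36 + 16 + 13 + 18 + 38 + 19 = 140
Per-species terms:
  p = 36/140 = 0.257143; p^2 = 0.257143^2 = 0.066123
  p = 16/140 = 0.114286; p^2 = 0.114286^2 = 0.013061
  p = 13/140 = 0.092857; p^2 = 0.092857^2 = 0.008622
  p = 18/140 = 0.128571; p^2 = 0.128571^2 = 0.016531
  p = 38/140 = 0.271429; p^2 = 0.271429^2 = 0.073674
  p = 19/140 = 0.135714; p^2 = 0.135714^2 = 0.018418
sum(p^2) = 0.066123 + 0.013061 + 0.008622 + 0.016531 + 0.073674 + 0.018418 = 0.196429
D = 1 - 0.196429 = 0.803571 ≈ 0.8036

0.8036


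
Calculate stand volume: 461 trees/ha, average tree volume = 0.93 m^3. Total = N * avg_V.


V_stand = 461 * 0.93 = 428.73 ≈ 428.7 m^3/ha

428.7 m^3/ha


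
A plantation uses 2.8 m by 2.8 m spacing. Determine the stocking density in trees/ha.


N = 10000 / 2.8^2 = 10000 / 7.84 = 1275.51 ≈ 1276 trees/ha

1276 trees/ha


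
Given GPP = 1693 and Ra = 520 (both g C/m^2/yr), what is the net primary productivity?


NPP = GPP - Ra = 1693 - 520 = 1173 g C/m^2/yr

1173 g C/m^2/yr


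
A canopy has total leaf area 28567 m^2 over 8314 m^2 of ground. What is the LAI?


LAI = 28567 / 8314 = 3.4360 ≈ 3.44

3.44


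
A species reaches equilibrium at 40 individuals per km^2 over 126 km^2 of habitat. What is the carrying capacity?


K = 40 * 126 = 5040 individuals

5040 individuals


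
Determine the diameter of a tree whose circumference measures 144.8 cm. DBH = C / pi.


DBH = C / pi = 144.8 / 3.141593 = 46.0913 ≈ 46.09 cm

46.09 cm


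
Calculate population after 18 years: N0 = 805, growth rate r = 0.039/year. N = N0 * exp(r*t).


r*t = 0.039 * 18 = 0.702
exp(0.702) = 2.01778
N = 805 * 2.01778 = 1624.31 ≈ 1624

1624


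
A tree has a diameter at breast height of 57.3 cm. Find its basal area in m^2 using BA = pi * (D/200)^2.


D/200 = 57.3/200 = 0.2865 m
(D/200)^2 = 0.2865^2 = 0.08208225
BA = 3.141593 * 0.08208225 = 0.257869 ≈ 0.2579 m^2

0.2579 m^2


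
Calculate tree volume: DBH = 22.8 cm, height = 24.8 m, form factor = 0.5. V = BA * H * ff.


(D/200)^2 = (22.8/200)^2 = 0.114^2 = 0.012996
BA = 3.141593 * 0.012996 = 0.0408281 m^2
V = 0.0408281 * 24.8 * 0.5 = 0.506268 ≈ 0.506 m^3

0.506 m^3


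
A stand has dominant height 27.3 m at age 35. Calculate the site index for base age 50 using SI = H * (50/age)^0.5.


50/35 = 1.42857
(1.42857)^0.5 = 1.19523
SI = 27.3 * 1.19523 = 32.6298 ≈ 32.6 m

32.6 m


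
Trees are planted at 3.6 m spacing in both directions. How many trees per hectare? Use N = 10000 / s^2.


N = 10000 / 3.6^2 = 10000 / 12.96 = 771.605 ≈ 772 trees/ha

772 trees/ha


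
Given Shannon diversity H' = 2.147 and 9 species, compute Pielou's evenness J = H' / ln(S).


ln(9) = 2.19722
J = H' / ln(S) = 2.147 / 2.19722 = 0.977144 ≈ 0.9771

0.9771


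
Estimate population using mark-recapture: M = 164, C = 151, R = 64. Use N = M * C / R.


N = M * C / R = 164 * 151 / 64 = 24764 / 64 = 386.94 ≈ 387

387 individuals


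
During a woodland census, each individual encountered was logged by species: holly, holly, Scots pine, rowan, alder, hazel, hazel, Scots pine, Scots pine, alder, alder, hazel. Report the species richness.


Total individuals logged = 12
Distinct species (count of individuals): holly (2), Scots pine (3), rowan (1), alder (3), hazel (3)
Species richness = number of distinct species = 5

5


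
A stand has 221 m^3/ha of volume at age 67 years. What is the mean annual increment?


MAI = 221 / 67 = 3.2985 ≈ 3.30 m^3/ha/yr

3.30 m^3/ha/yr


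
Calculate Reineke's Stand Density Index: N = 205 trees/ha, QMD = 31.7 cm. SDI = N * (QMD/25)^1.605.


QMD/25 = 31.7/25 = 1.268
(1.268)^1.605 = exp(1.605 * ln(1.268)) = exp(1.605 * 0.237441) = exp(0.381093) = 1.46388
SDI = 205 * 1.46388 = 300.095 ≈ 300

300


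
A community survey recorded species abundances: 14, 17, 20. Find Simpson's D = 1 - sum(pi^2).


Total N = 14 + 17 + 20 = 51
Per-species terms:
  p = 14/51 = 0.274510; p^2 = 0.274510^2 = 0.075356
  p = 17/51 = 0.333333; p^2 = 0.333333^2 = 0.111111
  p = 20/51 = 0.392157; p^2 = 0.392157^2 = 0.153787
sum(p^2) = 0.075356 + 0.111111 + 0.153787 = 0.340254
D = 1 - 0.340254 = 0.659746 ≈ 0.6597

0.6597


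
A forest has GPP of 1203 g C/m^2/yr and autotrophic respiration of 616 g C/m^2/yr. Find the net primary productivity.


NPP = GPP - Ra = 1203 - 616 = 587 g C/m^2/yr

587 g C/m^2/yr


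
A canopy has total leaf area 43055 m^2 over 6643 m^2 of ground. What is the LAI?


LAI = 43055 / 6643 = 6.4813 ≈ 6.48

6.48


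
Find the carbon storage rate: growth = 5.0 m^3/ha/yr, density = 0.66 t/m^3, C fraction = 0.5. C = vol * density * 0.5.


C = 5.0 * 0.66 * 0.5 = 1.65 t C/ha/yr

1.65 t C/ha/yr


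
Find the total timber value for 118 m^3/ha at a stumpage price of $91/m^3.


Value = 118 * 91 = $10738/ha

$10738/ha


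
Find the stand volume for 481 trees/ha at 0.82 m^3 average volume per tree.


V_stand = 481 * 0.82 = 394.42 ≈ 394.4 m^3/ha

394.4 m^3/ha


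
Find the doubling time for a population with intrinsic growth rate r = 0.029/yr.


td = ln(2) / 0.029 = 0.693147 / 0.029 = 23.9016 ≈ 23.9 years

23.9 years


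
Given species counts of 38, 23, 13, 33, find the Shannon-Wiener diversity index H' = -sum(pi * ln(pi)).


Total N = 38 + 23 + 13 + 33 = 107
Per-species terms:
  p = 38/107 = 0.355140; ln(p) = -1.035243; p*ln(p) = 0.355140 * (-1.035243) = -0.367656
  p = 23/107 = 0.214953; ln(p) = -1.537336; p*ln(p) = 0.214953 * (-1.537336) = -0.330455
  p = 13/107 = 0.121495; ln(p) = -2.107882; p*ln(p) = 0.121495 * (-2.107882) = -0.256097
  p = 33/107 = 0.308411; ln(p) = -1.176322; p*ln(p) = 0.308411 * (-1.176322) = -0.362791
sum(p*ln(p)) = (-0.367656) + (-0.330455) + (-0.256097) + (-0.362791) = -1.316999
H' = -(-1.316999) = 1.316999 ≈ 1.3170

1.3170


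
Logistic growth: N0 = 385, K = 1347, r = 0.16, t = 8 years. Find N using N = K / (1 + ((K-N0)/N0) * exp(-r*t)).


(K - N0)/N0 = (1347 - 385)/385 = 962/385 = 2.49870
r*t = 0.16 * 8 = 1.28; exp(-1.28) = 0.278037
2.49870 * 0.278037 = 0.694731
1 + 0.694731 = 1.69473
N = 1347 / 1.69473 = 794.817 ≈ 795

795


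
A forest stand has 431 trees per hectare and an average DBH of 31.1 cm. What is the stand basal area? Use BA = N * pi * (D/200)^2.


(D/200)^2 = (31.1/200)^2 = 0.1555^2 = 0.02418025
Individual BA = 3.141593 * 0.02418025 = 0.0759645 m^2
Stand BA = 431 * 0.0759645 = 32.7407 ≈ 32.74 m^2/ha

32.74 m^2/ha


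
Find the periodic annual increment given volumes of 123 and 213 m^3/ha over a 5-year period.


PAI = (V2 - V1) / period = (213 - 123) / 5 = 90 / 5 = 18.00 m^3/ha/yr

18.00 m^3/ha/yr


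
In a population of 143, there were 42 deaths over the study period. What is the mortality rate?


Mortality rate = 42 / 143 = 0.293706 ≈ 0.2937

0.2937


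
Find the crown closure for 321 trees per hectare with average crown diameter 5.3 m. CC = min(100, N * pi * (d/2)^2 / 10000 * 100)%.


(d/2)^2 = (5.3/2)^2 = 2.65^2 = 7.0225
Crown area = 3.141593 * 7.0225 = 22.0618 m^2
N * area / 10000 * 100 = 321 * 22.0618 / 10000 * 100 = 70.8184
CC = min(100, 70.8184) = 70.8184 ≈ 70.8%

70.8%


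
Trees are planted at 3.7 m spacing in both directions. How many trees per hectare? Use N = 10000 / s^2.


N = 10000 / 3.7^2 = 10000 / 13.69 = 730.460 ≈ 730 trees/ha

730 trees/ha


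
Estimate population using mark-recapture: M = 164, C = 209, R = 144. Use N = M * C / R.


N = M * C / R = 164 * 209 / 144 = 34276 / 144 = 238.03 ≈ 238

238 individuals


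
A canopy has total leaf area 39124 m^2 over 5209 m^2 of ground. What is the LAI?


LAI = 39124 / 5209 = 7.5108 ≈ 7.51

7.51


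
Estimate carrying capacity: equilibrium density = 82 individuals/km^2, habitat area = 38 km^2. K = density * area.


K = 82 * 38 = 3116 individuals

3116 individuals


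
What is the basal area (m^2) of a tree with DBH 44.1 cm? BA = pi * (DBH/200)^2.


D/200 = 44.1/200 = 0.2205 m
(D/200)^2 = 0.2205^2 = 0.04862025
BA = 3.141593 * 0.04862025 = 0.152745 ≈ 0.1527 m^2

0.1527 m^2


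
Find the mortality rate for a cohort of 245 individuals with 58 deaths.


Mortality rate = 58 / 245 = 0.236735 ≈ 0.2367

0.2367
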